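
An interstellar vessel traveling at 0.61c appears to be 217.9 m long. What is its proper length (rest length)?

Contracted length L = 217.9 m
γ = 1/√(1 - 0.61²) = 1.262
L₀ = γL = 1.262 × 217.9 = 275.0 m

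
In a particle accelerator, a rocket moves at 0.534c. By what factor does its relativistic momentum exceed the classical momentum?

p_rel = γmv, p_class = mv
Ratio = γ = 1/√(1 - 0.534²)
= 1/√(0.714844) = 1.183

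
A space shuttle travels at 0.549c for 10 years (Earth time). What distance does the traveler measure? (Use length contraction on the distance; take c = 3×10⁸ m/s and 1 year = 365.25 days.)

Earth distance: d = v × t = 0.549c × 10 yr = 5.1975×10¹⁶ m
γ = 1.1964
d' = d/γ = 5.1975×10¹⁶/1.1964 = 4.344×10¹⁶ m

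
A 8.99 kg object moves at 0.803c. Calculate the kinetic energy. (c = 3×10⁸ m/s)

γ = 1/√(1 - 0.803²) = 1.6779
γ - 1 = 0.6779
KE = (γ-1)mc² = 0.6779 × 8.99 × (3×10⁸)² = 5.485×10¹⁷ J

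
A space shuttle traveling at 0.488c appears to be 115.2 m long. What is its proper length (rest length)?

Contracted length L = 115.2 m
γ = 1/√(1 - 0.488²) = 1.146
L₀ = γL = 1.146 × 115.2 = 132.0 m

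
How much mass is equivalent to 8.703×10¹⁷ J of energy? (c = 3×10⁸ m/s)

From E = mc², we get m = E/c²
c² = (3×10⁸)² = 9×10¹⁶ m²/s²
m = 8.703×10¹⁷ / 9×10¹⁶ = 9.670 kg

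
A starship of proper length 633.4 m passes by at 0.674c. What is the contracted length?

Proper length L₀ = 633.4 m
γ = 1/√(1 - 0.674²) = 1.3537
L = L₀/γ = 633.4/1.3537 = 467.9 m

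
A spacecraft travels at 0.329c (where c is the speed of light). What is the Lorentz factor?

v/c = 0.329, so (v/c)² = 0.108241
1 - (v/c)² = 0.891759
γ = 1/√(0.891759) = 1.059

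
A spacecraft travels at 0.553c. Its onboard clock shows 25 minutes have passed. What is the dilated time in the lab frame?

Proper time Δt₀ = 25 minutes
γ = 1/√(1 - 0.553²) = 1.2002
Δt = γΔt₀ = 1.2002 × 25 = 30.01 minutes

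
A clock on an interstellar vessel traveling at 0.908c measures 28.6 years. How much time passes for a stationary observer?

Proper time Δt₀ = 28.6 years
γ = 1/√(1 - 0.908²) = 2.3868
Δt = γΔt₀ = 2.3868 × 28.6 = 68.26 years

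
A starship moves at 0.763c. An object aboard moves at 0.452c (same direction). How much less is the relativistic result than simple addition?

Classical: u' + v = 0.452 + 0.763 = 1.215c
Relativistic: u = (0.452 + 0.763)/(1 + 0.344876) = 1.215/1.344876 = 0.9034c
Difference: 1.215 - 0.9034 = 0.3116c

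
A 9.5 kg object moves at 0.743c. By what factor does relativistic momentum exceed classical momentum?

p_rel = γmv, p_class = mv
Ratio = γ = 1/√(1 - 0.743²) = 1.494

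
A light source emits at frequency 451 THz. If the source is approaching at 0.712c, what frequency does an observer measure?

β = v/c = 0.712
(1+β)/(1-β) = 1.712/0.288 = 5.944
Doppler factor = √(5.944) = 2.438
f_obs = 451 × 2.438 = 1100 THz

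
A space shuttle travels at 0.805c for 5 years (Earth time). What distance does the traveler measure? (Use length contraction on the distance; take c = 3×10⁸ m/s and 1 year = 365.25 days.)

Earth distance: d = v × t = 0.805c × 5 yr = 3.8106×10¹⁶ m
γ = 1.6856
d' = d/γ = 3.8106×10¹⁶/1.6856 = 2.261×10¹⁶ m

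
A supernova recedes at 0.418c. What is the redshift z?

β = 0.418
(1+β)/(1-β) = 1.418/0.582 = 2.4364
√(2.4364) = 1.5609
z = 1.5609 - 1 = 0.5609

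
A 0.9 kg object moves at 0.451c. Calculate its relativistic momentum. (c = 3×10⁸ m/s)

γ = 1/√(1 - 0.451²) = 1.120
v = 0.451 × 3×10⁸ = 1.353×10⁸ m/s
p = γmv = 1.120 × 0.9 × 1.353×10⁸ = 1.364×10⁸ kg·m/s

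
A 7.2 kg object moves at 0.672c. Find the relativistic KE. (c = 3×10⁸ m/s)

γ = 1/√(1 - 0.672²) = 1.3503
γ - 1 = 0.3503
KE = (γ-1)mc² = 0.3503 × 7.2 × (3×10⁸)² = 2.270×10¹⁷ J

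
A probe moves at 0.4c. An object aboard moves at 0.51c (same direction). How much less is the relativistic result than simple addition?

Classical: u' + v = 0.51 + 0.4 = 0.91c
Relativistic: u = (0.51 + 0.4)/(1 + 0.204) = 0.91/1.204 = 0.7558c
Difference: 0.91 - 0.7558 = 0.1542c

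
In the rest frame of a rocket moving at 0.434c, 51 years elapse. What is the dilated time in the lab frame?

Proper time Δt₀ = 51 years
γ = 1/√(1 - 0.434²) = 1.110
Δt = γΔt₀ = 1.110 × 51 = 56.61 years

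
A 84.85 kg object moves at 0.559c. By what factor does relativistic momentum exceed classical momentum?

p_rel = γmv, p_class = mv
Ratio = γ = 1/√(1 - 0.559²) = 1.206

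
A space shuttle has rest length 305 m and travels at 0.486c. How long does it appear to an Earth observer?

Proper length L₀ = 305 m
γ = 1/√(1 - 0.486²) = 1.144
L = L₀/γ = 305/1.144 = 266.6 m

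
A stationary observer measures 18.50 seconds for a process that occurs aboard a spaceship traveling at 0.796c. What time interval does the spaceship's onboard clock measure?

Dilated time Δt = 18.50 seconds
γ = 1/√(1 - 0.796²) = 1.652
Δt₀ = Δt/γ = 18.50/1.652 = 11.20 seconds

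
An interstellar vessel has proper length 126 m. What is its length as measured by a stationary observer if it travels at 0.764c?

Proper length L₀ = 126 m
γ = 1/√(1 - 0.764²) = 1.5499
L = L₀/γ = 126/1.5499 = 81.30 m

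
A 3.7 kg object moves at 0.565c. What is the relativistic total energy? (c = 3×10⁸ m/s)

γ = 1/√(1 - 0.565²) = 1.212
mc² = 3.7 × (3×10⁸)² = 3.330×10¹⁷ J
E = γmc² = 1.212 × 3.330×10¹⁷ = 4.036×10¹⁷ J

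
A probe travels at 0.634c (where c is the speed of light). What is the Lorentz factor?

v/c = 0.634, so (v/c)² = 0.401956
1 - (v/c)² = 0.598044
γ = 1/√(0.598044) = 1.293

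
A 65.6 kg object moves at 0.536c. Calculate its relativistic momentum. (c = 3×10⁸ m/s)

γ = 1/√(1 - 0.536²) = 1.1845
v = 0.536 × 3×10⁸ = 1.608×10⁸ m/s
p = γmv = 1.1845 × 65.6 × 1.608×10⁸ = 1.249×10¹⁰ kg·m/s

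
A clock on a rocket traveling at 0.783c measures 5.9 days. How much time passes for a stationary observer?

Proper time Δt₀ = 5.9 days
γ = 1/√(1 - 0.783²) = 1.6077
Δt = γΔt₀ = 1.6077 × 5.9 = 9.485 days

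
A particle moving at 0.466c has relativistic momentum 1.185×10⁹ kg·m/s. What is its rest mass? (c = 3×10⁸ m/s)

γ = 1/√(1 - 0.466²) = 1.1302
v = 0.466 × 3×10⁸ = 1.398×10⁸ m/s
m = p/(γv) = 1.185×10⁹/(1.1302 × 1.398×10⁸) = 7.500 kg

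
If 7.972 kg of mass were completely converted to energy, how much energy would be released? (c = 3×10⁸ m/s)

Using E = mc²:
c² = (3×10⁸)² = 9×10¹⁶ m²/s²
E = 7.972 × 9×10¹⁶ = 7.175×10¹⁷ J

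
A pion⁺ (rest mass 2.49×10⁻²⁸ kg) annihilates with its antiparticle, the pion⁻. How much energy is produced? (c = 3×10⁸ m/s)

Both particles have the same rest mass, so total mass = 2m
E = 2m·c² = 2 × 2.49×10⁻²⁸ × (3×10⁸)²
= 2 × 2.49×10⁻²⁸ × 9×10¹⁶
= 4.482×10⁻¹¹ J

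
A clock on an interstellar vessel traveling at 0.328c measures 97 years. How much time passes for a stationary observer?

Proper time Δt₀ = 97 years
γ = 1/√(1 - 0.328²) = 1.059
Δt = γΔt₀ = 1.059 × 97 = 102.7 years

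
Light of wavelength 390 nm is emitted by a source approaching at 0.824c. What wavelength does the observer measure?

β = 0.824
Wavelength Doppler factor = √(0.176/1.824) = √(0.09649) = 0.3106
λ_obs = 390 × 0.3106 = 121.1 nm (blueshift)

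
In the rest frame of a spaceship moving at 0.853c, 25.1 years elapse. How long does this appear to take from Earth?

Proper time Δt₀ = 25.1 years
γ = 1/√(1 - 0.853²) = 1.916
Δt = γΔt₀ = 1.916 × 25.1 = 48.09 years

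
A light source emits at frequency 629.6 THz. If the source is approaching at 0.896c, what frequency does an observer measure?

β = v/c = 0.896
(1+β)/(1-β) = 1.896/0.104 = 18.23
Doppler factor = √(18.23) = 4.270
f_obs = 629.6 × 4.270 = 2688 THz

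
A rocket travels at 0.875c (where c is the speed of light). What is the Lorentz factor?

v/c = 0.875, so (v/c)² = 0.765625
1 - (v/c)² = 0.234375
γ = 1/√(0.234375) = 2.066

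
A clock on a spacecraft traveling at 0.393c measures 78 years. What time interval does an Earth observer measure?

Proper time Δt₀ = 78 years
γ = 1/√(1 - 0.393²) = 1.0875
Δt = γΔt₀ = 1.0875 × 78 = 84.83 years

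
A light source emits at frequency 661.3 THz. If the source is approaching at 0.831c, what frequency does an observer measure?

β = v/c = 0.831
(1+β)/(1-β) = 1.831/0.169 = 10.834
Doppler factor = √(10.834) = 3.292
f_obs = 661.3 × 3.292 = 2177 THz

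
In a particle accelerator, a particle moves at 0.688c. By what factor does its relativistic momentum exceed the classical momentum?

p_rel = γmv, p_class = mv
Ratio = γ = 1/√(1 - 0.688²)
= 1/√(0.526656) = 1.378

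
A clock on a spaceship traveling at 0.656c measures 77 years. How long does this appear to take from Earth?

Proper time Δt₀ = 77 years
γ = 1/√(1 - 0.656²) = 1.325
Δt = γΔt₀ = 1.325 × 77 = 102.0 years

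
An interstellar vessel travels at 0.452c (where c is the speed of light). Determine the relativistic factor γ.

v/c = 0.452, so (v/c)² = 0.204304
1 - (v/c)² = 0.795696
γ = 1/√(0.795696) = 1.121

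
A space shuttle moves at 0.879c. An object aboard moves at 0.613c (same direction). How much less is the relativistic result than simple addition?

Classical: u' + v = 0.613 + 0.879 = 1.492c
Relativistic: u = (0.613 + 0.879)/(1 + 0.538827) = 1.492/1.538827 = 0.9696c
Difference: 1.492 - 0.9696 = 0.5224c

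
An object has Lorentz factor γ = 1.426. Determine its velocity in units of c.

From γ = 1/√(1 - v²/c²):
1/γ² = 1/1.426² = 0.4918
v²/c² = 1 - 0.4918 = 0.5082
v/c = √(0.5082) = 0.7129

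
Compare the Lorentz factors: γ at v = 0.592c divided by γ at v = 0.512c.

γ₁ = 1/√(1 - 0.592²) = 1.241
γ₂ = 1/√(1 - 0.512²) = 1.164
γ₁/γ₂ = 1.241/1.164 = 1.066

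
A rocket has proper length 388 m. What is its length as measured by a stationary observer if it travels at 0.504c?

Proper length L₀ = 388 m
γ = 1/√(1 - 0.504²) = 1.158
L = L₀/γ = 388/1.158 = 335.1 m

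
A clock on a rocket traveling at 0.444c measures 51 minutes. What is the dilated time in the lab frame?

Proper time Δt₀ = 51 minutes
γ = 1/√(1 - 0.444²) = 1.116
Δt = γΔt₀ = 1.116 × 51 = 56.92 minutes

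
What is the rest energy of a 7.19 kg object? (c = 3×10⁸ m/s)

c² = (3×10⁸)² = 9.000×10¹⁶ m²/s²
E₀ = mc² = 7.19 × 9.000×10¹⁶ = 6.471×10¹⁷ J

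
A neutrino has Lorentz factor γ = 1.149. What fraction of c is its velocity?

From γ = 1/√(1 - v²/c²):
1/γ² = 1/1.149² = 0.75746
v²/c² = 1 - 0.75746 = 0.24254
v/c = √(0.24254) = 0.4925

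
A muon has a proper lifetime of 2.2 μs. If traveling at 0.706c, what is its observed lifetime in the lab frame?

Proper lifetime τ₀ = 2.2 μs
γ = 1/√(1 - 0.706²) = 1.412
τ = γτ₀ = 1.412 × 2.2 μs = 3.106 μs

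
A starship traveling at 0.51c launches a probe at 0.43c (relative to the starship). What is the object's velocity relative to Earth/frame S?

u = (u' + v)/(1 + u'v/c²)
Numerator: 0.43 + 0.51 = 0.94
Denominator: 1 + 0.2193 = 1.2193
u = 0.94/1.2193 = 0.7709c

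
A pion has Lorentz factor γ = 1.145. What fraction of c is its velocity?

From γ = 1/√(1 - v²/c²):
1/γ² = 1/1.145² = 0.76276
v²/c² = 1 - 0.76276 = 0.23724
v/c = √(0.23724) = 0.4871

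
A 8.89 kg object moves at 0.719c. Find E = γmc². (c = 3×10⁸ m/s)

γ = 1/√(1 - 0.719²) = 1.439
mc² = 8.89 × (3×10⁸)² = 8.001×10¹⁷ J
E = γmc² = 1.439 × 8.001×10¹⁷ = 1.151×10¹⁸ J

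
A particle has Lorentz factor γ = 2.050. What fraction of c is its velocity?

From γ = 1/√(1 - v²/c²):
1/γ² = 1/2.050² = 0.23795
v²/c² = 1 - 0.23795 = 0.76205
v/c = √(0.76205) = 0.8730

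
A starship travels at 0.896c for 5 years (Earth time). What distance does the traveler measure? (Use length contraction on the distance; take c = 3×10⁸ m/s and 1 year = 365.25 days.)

Earth distance: d = v × t = 0.896c × 5 yr = 4.241×10¹⁶ m
γ = 2.252
d' = d/γ = 4.241×10¹⁶/2.252 = 1.883×10¹⁶ m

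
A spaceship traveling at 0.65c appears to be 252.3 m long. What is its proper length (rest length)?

Contracted length L = 252.3 m
γ = 1/√(1 - 0.65²) = 1.316
L₀ = γL = 1.316 × 252.3 = 332.0 m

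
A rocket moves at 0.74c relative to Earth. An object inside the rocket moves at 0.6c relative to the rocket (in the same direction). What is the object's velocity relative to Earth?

u = (u' + v)/(1 + u'v/c²)
Numerator: 0.6 + 0.74 = 1.34
Denominator: 1 + 0.444 = 1.444
u = 1.34/1.444 = 0.9280c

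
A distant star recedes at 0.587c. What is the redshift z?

β = 0.587
(1+β)/(1-β) = 1.587/0.413 = 3.8426
√(3.8426) = 1.9603
z = 1.9603 - 1 = 0.9603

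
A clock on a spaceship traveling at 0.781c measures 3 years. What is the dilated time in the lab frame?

Proper time Δt₀ = 3 years
γ = 1/√(1 - 0.781²) = 1.6012
Δt = γΔt₀ = 1.6012 × 3 = 4.804 years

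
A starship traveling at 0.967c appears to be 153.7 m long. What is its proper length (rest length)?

Contracted length L = 153.7 m
γ = 1/√(1 - 0.967²) = 3.925
L₀ = γL = 3.925 × 153.7 = 603.3 m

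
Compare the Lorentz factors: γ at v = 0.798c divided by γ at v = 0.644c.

γ₁ = 1/√(1 - 0.798²) = 1.659
γ₂ = 1/√(1 - 0.644²) = 1.307
γ₁/γ₂ = 1.659/1.307 = 1.269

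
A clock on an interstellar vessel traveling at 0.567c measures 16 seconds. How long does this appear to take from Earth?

Proper time Δt₀ = 16 seconds
γ = 1/√(1 - 0.567²) = 1.214
Δt = γΔt₀ = 1.214 × 16 = 19.42 seconds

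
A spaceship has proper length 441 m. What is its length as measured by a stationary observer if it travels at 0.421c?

Proper length L₀ = 441 m
γ = 1/√(1 - 0.421²) = 1.1025
L = L₀/γ = 441/1.1025 = 400.0 m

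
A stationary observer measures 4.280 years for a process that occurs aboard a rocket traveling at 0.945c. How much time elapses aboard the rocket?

Dilated time Δt = 4.280 years
γ = 1/√(1 - 0.945²) = 3.057
Δt₀ = Δt/γ = 4.280/3.057 = 1.400 years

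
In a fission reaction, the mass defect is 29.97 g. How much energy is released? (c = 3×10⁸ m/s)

Convert mass defect: Δm = 29.97 g = 0.02997 kg
E = Δm·c² = 0.02997 × (3×10⁸)²
= 0.02997 × 9×10¹⁶ = 2.697×10¹⁵ J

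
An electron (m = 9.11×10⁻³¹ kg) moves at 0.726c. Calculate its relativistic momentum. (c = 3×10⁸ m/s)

γ = 1/√(1 - 0.726²) = 1.454
v = 0.726 × 3×10⁸ = 2.178×10⁸ m/s
p = γmv = 1.454 × 9.11×10⁻³¹ × 2.178×10⁸ = 2.885×10⁻²² kg·m/s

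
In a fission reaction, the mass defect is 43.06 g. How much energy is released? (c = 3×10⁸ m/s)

Convert mass defect: Δm = 43.06 g = 0.04306 kg
E = Δm·c² = 0.04306 × (3×10⁸)²
= 0.04306 × 9×10¹⁶ = 3.875×10¹⁵ J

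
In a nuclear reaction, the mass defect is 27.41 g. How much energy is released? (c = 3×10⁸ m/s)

Convert mass defect: Δm = 27.41 g = 0.02741 kg
E = Δm·c² = 0.02741 × (3×10⁸)²
= 0.02741 × 9×10¹⁶ = 2.467×10¹⁵ J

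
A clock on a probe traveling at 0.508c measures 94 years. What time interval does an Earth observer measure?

Proper time Δt₀ = 94 years
γ = 1/√(1 - 0.508²) = 1.161
Δt = γΔt₀ = 1.161 × 94 = 109.1 years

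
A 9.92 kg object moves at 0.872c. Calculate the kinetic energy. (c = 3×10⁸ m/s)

γ = 1/√(1 - 0.872²) = 2.0429
γ - 1 = 1.0429
KE = (γ-1)mc² = 1.0429 × 9.92 × (3×10⁸)² = 9.311×10¹⁷ J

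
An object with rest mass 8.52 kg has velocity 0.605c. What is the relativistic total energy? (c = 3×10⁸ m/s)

γ = 1/√(1 - 0.605²) = 1.2559
mc² = 8.52 × (3×10⁸)² = 7.668×10¹⁷ J
E = γmc² = 1.2559 × 7.668×10¹⁷ = 9.630×10¹⁷ J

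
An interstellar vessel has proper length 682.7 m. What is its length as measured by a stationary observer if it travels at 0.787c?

Proper length L₀ = 682.7 m
γ = 1/√(1 - 0.787²) = 1.621
L = L₀/γ = 682.7/1.621 = 421.2 m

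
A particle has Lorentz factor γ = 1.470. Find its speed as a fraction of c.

From γ = 1/√(1 - v²/c²):
1/γ² = 1/1.470² = 0.46277
v²/c² = 1 - 0.46277 = 0.53723
v/c = √(0.53723) = 0.7330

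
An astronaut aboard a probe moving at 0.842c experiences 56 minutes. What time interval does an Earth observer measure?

Proper time Δt₀ = 56 minutes
γ = 1/√(1 - 0.842²) = 1.854
Δt = γΔt₀ = 1.854 × 56 = 103.8 minutes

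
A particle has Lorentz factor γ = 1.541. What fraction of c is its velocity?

From γ = 1/√(1 - v²/c²):
1/γ² = 1/1.541² = 0.42111
v²/c² = 1 - 0.42111 = 0.57889
v/c = √(0.57889) = 0.7608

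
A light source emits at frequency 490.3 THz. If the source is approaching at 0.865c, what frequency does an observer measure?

β = v/c = 0.865
(1+β)/(1-β) = 1.865/0.135 = 13.815
Doppler factor = √(13.815) = 3.717
f_obs = 490.3 × 3.717 = 1822 THz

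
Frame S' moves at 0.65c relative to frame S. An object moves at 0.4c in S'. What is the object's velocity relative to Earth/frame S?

u = (u' + v)/(1 + u'v/c²)
Numerator: 0.4 + 0.65 = 1.05
Denominator: 1 + 0.26 = 1.26
u = 1.05/1.26 = 0.8333c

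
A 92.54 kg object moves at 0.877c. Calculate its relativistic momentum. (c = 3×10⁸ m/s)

γ = 1/√(1 - 0.877²) = 2.081
v = 0.877 × 3×10⁸ = 2.631×10⁸ m/s
p = γmv = 2.081 × 92.54 × 2.631×10⁸ = 5.067×10¹⁰ kg·m/s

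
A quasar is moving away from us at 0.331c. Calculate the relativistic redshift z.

β = 0.331
(1+β)/(1-β) = 1.331/0.669 = 1.9895
√(1.9895) = 1.4105
z = 1.4105 - 1 = 0.4105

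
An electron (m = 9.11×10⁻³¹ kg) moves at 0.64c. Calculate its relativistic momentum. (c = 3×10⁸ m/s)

γ = 1/√(1 - 0.64²) = 1.301
v = 0.64 × 3×10⁸ = 1.920×10⁸ m/s
p = γmv = 1.301 × 9.11×10⁻³¹ × 1.920×10⁸ = 2.276×10⁻²² kg·m/s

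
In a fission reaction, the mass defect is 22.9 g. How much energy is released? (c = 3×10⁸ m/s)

Convert mass defect: Δm = 22.9 g = 0.0229 kg
E = Δm·c² = 0.0229 × (3×10⁸)²
= 0.0229 × 9×10¹⁶ = 2.061×10¹⁵ J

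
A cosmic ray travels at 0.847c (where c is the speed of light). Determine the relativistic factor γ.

v/c = 0.847, so (v/c)² = 0.717409
1 - (v/c)² = 0.282591
γ = 1/√(0.282591) = 1.881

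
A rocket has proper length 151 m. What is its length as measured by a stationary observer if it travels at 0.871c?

Proper length L₀ = 151 m
γ = 1/√(1 - 0.871²) = 2.0355
L = L₀/γ = 151/2.0355 = 74.18 m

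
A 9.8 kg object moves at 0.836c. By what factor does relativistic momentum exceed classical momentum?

p_rel = γmv, p_class = mv
Ratio = γ = 1/√(1 - 0.836²) = 1.822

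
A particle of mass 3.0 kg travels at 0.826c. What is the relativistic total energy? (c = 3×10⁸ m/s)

γ = 1/√(1 - 0.826²) = 1.774
mc² = 3.0 × (3×10⁸)² = 2.700×10¹⁷ J
E = γmc² = 1.774 × 2.700×10¹⁷ = 4.790×10¹⁷ J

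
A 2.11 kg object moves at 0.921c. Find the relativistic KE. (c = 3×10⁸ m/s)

γ = 1/√(1 - 0.921²) = 2.567
γ - 1 = 1.567
KE = (γ-1)mc² = 1.567 × 2.11 × (3×10⁸)² = 2.976×10¹⁷ J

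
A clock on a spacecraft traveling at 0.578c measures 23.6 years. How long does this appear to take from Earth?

Proper time Δt₀ = 23.6 years
γ = 1/√(1 - 0.578²) = 1.2254
Δt = γΔt₀ = 1.2254 × 23.6 = 28.92 years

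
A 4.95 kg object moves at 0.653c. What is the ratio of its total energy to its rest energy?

E = γmc², E₀ = mc²
E/E₀ = γ = 1/√(1 - 0.653²) = 1.320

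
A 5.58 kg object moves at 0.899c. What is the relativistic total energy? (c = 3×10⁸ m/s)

γ = 1/√(1 - 0.899²) = 2.283
mc² = 5.58 × (3×10⁸)² = 5.022×10¹⁷ J
E = γmc² = 2.283 × 5.022×10¹⁷ = 1.147×10¹⁸ J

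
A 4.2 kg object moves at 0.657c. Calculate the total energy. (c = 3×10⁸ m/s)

γ = 1/√(1 - 0.657²) = 1.3265
mc² = 4.2 × (3×10⁸)² = 3.780×10¹⁷ J
E = γmc² = 1.3265 × 3.780×10¹⁷ = 5.014×10¹⁷ J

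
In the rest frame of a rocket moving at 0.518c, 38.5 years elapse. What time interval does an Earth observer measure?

Proper time Δt₀ = 38.5 years
γ = 1/√(1 - 0.518²) = 1.169
Δt = γΔt₀ = 1.169 × 38.5 = 45.01 years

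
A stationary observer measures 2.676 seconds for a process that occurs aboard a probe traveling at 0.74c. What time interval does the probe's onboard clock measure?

Dilated time Δt = 2.676 seconds
γ = 1/√(1 - 0.74²) = 1.487
Δt₀ = Δt/γ = 2.676/1.487 = 1.800 seconds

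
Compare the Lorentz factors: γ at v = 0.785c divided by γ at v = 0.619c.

γ₁ = 1/√(1 - 0.785²) = 1.614
γ₂ = 1/√(1 - 0.619²) = 1.273
γ₁/γ₂ = 1.614/1.273 = 1.268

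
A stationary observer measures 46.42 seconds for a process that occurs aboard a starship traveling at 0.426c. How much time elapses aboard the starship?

Dilated time Δt = 46.42 seconds
γ = 1/√(1 - 0.426²) = 1.1053
Δt₀ = Δt/γ = 46.42/1.1053 = 42.00 seconds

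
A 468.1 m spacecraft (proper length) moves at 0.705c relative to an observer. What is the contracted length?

Proper length L₀ = 468.1 m
γ = 1/√(1 - 0.705²) = 1.410
L = L₀/γ = 468.1/1.410 = 332.0 m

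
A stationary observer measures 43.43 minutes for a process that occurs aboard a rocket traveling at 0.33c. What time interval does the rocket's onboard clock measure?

Dilated time Δt = 43.43 minutes
γ = 1/√(1 - 0.33²) = 1.0593
Δt₀ = Δt/γ = 43.43/1.0593 = 41.00 minutes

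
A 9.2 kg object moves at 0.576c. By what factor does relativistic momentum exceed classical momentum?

p_rel = γmv, p_class = mv
Ratio = γ = 1/√(1 - 0.576²) = 1.223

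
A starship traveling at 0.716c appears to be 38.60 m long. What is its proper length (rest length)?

Contracted length L = 38.60 m
γ = 1/√(1 - 0.716²) = 1.4325
L₀ = γL = 1.4325 × 38.60 = 55.29 m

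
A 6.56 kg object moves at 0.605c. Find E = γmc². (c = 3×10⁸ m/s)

γ = 1/√(1 - 0.605²) = 1.256
mc² = 6.56 × (3×10⁸)² = 5.904×10¹⁷ J
E = γmc² = 1.256 × 5.904×10¹⁷ = 7.415×10¹⁷ J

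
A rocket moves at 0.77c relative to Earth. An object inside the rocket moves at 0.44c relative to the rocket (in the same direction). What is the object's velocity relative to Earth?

u = (u' + v)/(1 + u'v/c²)
Numerator: 0.44 + 0.77 = 1.21
Denominator: 1 + 0.3388 = 1.3388
u = 1.21/1.3388 = 0.9038c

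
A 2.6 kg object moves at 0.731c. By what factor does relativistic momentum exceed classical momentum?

p_rel = γmv, p_class = mv
Ratio = γ = 1/√(1 - 0.731²) = 1.465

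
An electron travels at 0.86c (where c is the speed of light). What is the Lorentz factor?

v/c = 0.86, so (v/c)² = 0.7396
1 - (v/c)² = 0.2604
γ = 1/√(0.2604) = 1.960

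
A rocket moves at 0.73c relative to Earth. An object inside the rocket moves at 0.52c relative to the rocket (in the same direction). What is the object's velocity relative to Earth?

u = (u' + v)/(1 + u'v/c²)
Numerator: 0.52 + 0.73 = 1.25
Denominator: 1 + 0.3796 = 1.3796
u = 1.25/1.3796 = 0.9061c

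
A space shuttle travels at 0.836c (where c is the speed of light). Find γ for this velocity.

v/c = 0.836, so (v/c)² = 0.698896
1 - (v/c)² = 0.301104
γ = 1/√(0.301104) = 1.822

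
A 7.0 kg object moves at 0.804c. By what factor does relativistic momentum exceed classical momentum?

p_rel = γmv, p_class = mv
Ratio = γ = 1/√(1 - 0.804²) = 1.682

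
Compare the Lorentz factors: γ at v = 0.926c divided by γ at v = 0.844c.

γ₁ = 1/√(1 - 0.926²) = 2.649
γ₂ = 1/√(1 - 0.844²) = 1.864
γ₁/γ₂ = 2.649/1.864 = 1.421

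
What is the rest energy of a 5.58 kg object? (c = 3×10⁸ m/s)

c² = (3×10⁸)² = 9.000×10¹⁶ m²/s²
E₀ = mc² = 5.58 × 9.000×10¹⁶ = 5.022×10¹⁷ J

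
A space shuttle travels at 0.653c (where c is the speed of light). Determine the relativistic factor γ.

v/c = 0.653, so (v/c)² = 0.426409
1 - (v/c)² = 0.573591
γ = 1/√(0.573591) = 1.320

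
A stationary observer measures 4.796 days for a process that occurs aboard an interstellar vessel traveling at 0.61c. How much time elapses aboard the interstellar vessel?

Dilated time Δt = 4.796 days
γ = 1/√(1 - 0.61²) = 1.262
Δt₀ = Δt/γ = 4.796/1.262 = 3.800 days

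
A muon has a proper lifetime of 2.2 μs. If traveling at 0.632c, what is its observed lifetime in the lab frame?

Proper lifetime τ₀ = 2.2 μs
γ = 1/√(1 - 0.632²) = 1.2904
τ = γτ₀ = 1.2904 × 2.2 μs = 2.839 μs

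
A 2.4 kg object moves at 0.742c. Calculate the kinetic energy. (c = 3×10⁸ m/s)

γ = 1/√(1 - 0.742²) = 1.4916
γ - 1 = 0.4916
KE = (γ-1)mc² = 0.4916 × 2.4 × (3×10⁸)² = 1.062×10¹⁷ J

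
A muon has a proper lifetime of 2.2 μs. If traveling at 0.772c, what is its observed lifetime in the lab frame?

Proper lifetime τ₀ = 2.2 μs
γ = 1/√(1 - 0.772²) = 1.573
τ = γτ₀ = 1.573 × 2.2 μs = 3.461 μs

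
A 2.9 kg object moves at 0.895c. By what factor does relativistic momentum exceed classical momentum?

p_rel = γmv, p_class = mv
Ratio = γ = 1/√(1 - 0.895²) = 2.242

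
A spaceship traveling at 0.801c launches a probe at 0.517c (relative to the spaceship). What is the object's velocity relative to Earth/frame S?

u = (u' + v)/(1 + u'v/c²)
Numerator: 0.517 + 0.801 = 1.318
Denominator: 1 + 0.414117 = 1.414117
u = 1.318/1.414117 = 0.9320c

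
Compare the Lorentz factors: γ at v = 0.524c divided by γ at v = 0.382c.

γ₁ = 1/√(1 - 0.524²) = 1.174
γ₂ = 1/√(1 - 0.382²) = 1.082
γ₁/γ₂ = 1.174/1.082 = 1.085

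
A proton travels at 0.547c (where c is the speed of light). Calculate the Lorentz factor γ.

v/c = 0.547, so (v/c)² = 0.299209
1 - (v/c)² = 0.700791
γ = 1/√(0.700791) = 1.195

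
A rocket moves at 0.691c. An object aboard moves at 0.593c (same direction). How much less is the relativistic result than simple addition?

Classical: u' + v = 0.593 + 0.691 = 1.284c
Relativistic: u = (0.593 + 0.691)/(1 + 0.409763) = 1.284/1.409763 = 0.9108c
Difference: 1.284 - 0.9108 = 0.3732c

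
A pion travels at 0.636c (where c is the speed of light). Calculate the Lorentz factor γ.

v/c = 0.636, so (v/c)² = 0.404496
1 - (v/c)² = 0.595504
γ = 1/√(0.595504) = 1.296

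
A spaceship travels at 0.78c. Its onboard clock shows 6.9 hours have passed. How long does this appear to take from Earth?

Proper time Δt₀ = 6.9 hours
γ = 1/√(1 - 0.78²) = 1.598
Δt = γΔt₀ = 1.598 × 6.9 = 11.03 hours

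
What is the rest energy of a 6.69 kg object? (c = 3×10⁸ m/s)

c² = (3×10⁸)² = 9.000×10¹⁶ m²/s²
E₀ = mc² = 6.69 × 9.000×10¹⁶ = 6.021×10¹⁷ J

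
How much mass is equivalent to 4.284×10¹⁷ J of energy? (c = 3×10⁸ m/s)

From E = mc², we get m = E/c²
c² = (3×10⁸)² = 9×10¹⁶ m²/s²
m = 4.284×10¹⁷ / 9×10¹⁶ = 4.760 kg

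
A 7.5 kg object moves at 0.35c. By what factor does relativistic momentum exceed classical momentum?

p_rel = γmv, p_class = mv
Ratio = γ = 1/√(1 - 0.35²) = 1.068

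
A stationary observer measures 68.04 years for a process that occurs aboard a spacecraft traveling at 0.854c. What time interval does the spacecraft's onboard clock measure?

Dilated time Δt = 68.04 years
γ = 1/√(1 - 0.854²) = 1.922
Δt₀ = Δt/γ = 68.04/1.922 = 35.40 years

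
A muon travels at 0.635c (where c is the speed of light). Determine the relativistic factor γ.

v/c = 0.635, so (v/c)² = 0.403225
1 - (v/c)² = 0.596775
γ = 1/√(0.596775) = 1.294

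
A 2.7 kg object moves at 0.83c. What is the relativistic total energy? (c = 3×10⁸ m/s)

γ = 1/√(1 - 0.83²) = 1.793
mc² = 2.7 × (3×10⁸)² = 2.430×10¹⁷ J
E = γmc² = 1.793 × 2.430×10¹⁷ = 4.357×10¹⁷ J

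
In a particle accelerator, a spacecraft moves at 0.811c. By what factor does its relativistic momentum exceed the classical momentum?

p_rel = γmv, p_class = mv
Ratio = γ = 1/√(1 - 0.811²)
= 1/√(0.342279) = 1.709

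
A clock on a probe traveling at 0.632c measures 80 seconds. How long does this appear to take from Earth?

Proper time Δt₀ = 80 seconds
γ = 1/√(1 - 0.632²) = 1.290
Δt = γΔt₀ = 1.290 × 80 = 103.2 seconds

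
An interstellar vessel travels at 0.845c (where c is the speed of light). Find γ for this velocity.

v/c = 0.845, so (v/c)² = 0.714025
1 - (v/c)² = 0.285975
γ = 1/√(0.285975) = 1.870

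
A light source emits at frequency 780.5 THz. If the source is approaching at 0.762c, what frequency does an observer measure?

β = v/c = 0.762
(1+β)/(1-β) = 1.762/0.238 = 7.403
Doppler factor = √(7.403) = 2.721
f_obs = 780.5 × 2.721 = 2124 THz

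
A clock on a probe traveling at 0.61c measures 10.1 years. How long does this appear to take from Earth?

Proper time Δt₀ = 10.1 years
γ = 1/√(1 - 0.61²) = 1.262
Δt = γΔt₀ = 1.262 × 10.1 = 12.75 years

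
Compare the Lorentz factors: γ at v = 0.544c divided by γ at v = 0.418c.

γ₁ = 1/√(1 - 0.544²) = 1.192
γ₂ = 1/√(1 - 0.418²) = 1.101
γ₁/γ₂ = 1.192/1.101 = 1.083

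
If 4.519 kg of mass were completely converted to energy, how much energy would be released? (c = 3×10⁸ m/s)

Using E = mc²:
c² = (3×10⁸)² = 9×10¹⁶ m²/s²
E = 4.519 × 9×10¹⁶ = 4.067×10¹⁷ J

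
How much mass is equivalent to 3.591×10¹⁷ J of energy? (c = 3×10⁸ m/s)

From E = mc², we get m = E/c²
c² = (3×10⁸)² = 9×10¹⁶ m²/s²
m = 3.591×10¹⁷ / 9×10¹⁶ = 3.990 kg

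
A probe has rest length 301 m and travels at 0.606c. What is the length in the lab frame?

Proper length L₀ = 301 m
γ = 1/√(1 - 0.606²) = 1.2571
L = L₀/γ = 301/1.2571 = 239.4 m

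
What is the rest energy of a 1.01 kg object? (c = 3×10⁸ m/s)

c² = (3×10⁸)² = 9.000×10¹⁶ m²/s²
E₀ = mc² = 1.01 × 9.000×10¹⁶ = 9.090×10¹⁶ J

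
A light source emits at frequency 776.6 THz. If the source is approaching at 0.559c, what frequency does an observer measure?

β = v/c = 0.559
(1+β)/(1-β) = 1.559/0.441 = 3.535
Doppler factor = √(3.535) = 1.880
f_obs = 776.6 × 1.880 = 1460 THz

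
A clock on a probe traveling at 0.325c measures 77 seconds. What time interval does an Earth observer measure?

Proper time Δt₀ = 77 seconds
γ = 1/√(1 - 0.325²) = 1.0574
Δt = γΔt₀ = 1.0574 × 77 = 81.42 seconds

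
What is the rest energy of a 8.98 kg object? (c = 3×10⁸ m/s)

c² = (3×10⁸)² = 9.000×10¹⁶ m²/s²
E₀ = mc² = 8.98 × 9.000×10¹⁶ = 8.082×10¹⁷ J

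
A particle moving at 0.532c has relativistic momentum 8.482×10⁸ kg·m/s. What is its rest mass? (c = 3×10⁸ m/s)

γ = 1/√(1 - 0.532²) = 1.181
v = 0.532 × 3×10⁸ = 1.596×10⁸ m/s
m = p/(γv) = 8.482×10⁸/(1.181 × 1.596×10⁸) = 4.500 kg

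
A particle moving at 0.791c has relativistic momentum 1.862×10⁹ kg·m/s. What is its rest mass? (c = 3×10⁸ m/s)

γ = 1/√(1 - 0.791²) = 1.6345
v = 0.791 × 3×10⁸ = 2.373×10⁸ m/s
m = p/(γv) = 1.862×10⁹/(1.6345 × 2.373×10⁸) = 4.801 kg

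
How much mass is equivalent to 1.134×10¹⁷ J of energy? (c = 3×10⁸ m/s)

From E = mc², we get m = E/c²
c² = (3×10⁸)² = 9×10¹⁶ m²/s²
m = 1.134×10¹⁷ / 9×10¹⁶ = 1.260 kg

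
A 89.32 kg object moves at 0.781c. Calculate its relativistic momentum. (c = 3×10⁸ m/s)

γ = 1/√(1 - 0.781²) = 1.601
v = 0.781 × 3×10⁸ = 2.343×10⁸ m/s
p = γmv = 1.601 × 89.32 × 2.343×10⁸ = 3.351×10¹⁰ kg·m/s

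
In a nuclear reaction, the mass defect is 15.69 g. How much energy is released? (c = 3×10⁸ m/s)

Convert mass defect: Δm = 15.69 g = 0.01569 kg
E = Δm·c² = 0.01569 × (3×10⁸)²
= 0.01569 × 9×10¹⁶ = 1.412×10¹⁵ J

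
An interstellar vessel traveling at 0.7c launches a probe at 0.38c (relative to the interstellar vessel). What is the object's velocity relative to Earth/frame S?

u = (u' + v)/(1 + u'v/c²)
Numerator: 0.38 + 0.7 = 1.08
Denominator: 1 + 0.266 = 1.266
u = 1.08/1.266 = 0.8531c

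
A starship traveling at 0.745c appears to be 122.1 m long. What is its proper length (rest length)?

Contracted length L = 122.1 m
γ = 1/√(1 - 0.745²) = 1.499
L₀ = γL = 1.499 × 122.1 = 183.0 m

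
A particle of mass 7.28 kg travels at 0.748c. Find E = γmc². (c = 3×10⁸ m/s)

γ = 1/√(1 - 0.748²) = 1.5067
mc² = 7.28 × (3×10⁸)² = 6.552×10¹⁷ J
E = γmc² = 1.5067 × 6.552×10¹⁷ = 9.872×10¹⁷ J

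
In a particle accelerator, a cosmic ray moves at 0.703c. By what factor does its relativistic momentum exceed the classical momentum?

p_rel = γmv, p_class = mv
Ratio = γ = 1/√(1 - 0.703²)
= 1/√(0.505791) = 1.406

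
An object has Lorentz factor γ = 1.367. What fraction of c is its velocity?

From γ = 1/√(1 - v²/c²):
1/γ² = 1/1.367² = 0.5351
v²/c² = 1 - 0.5351 = 0.4649
v/c = √(0.4649) = 0.6818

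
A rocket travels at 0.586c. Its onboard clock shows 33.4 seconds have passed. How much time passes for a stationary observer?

Proper time Δt₀ = 33.4 seconds
γ = 1/√(1 - 0.586²) = 1.234
Δt = γΔt₀ = 1.234 × 33.4 = 41.22 seconds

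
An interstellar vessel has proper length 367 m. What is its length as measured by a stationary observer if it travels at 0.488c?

Proper length L₀ = 367 m
γ = 1/√(1 - 0.488²) = 1.1457
L = L₀/γ = 367/1.1457 = 320.3 m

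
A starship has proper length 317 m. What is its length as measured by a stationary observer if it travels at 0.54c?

Proper length L₀ = 317 m
γ = 1/√(1 - 0.54²) = 1.188
L = L₀/γ = 317/1.188 = 266.8 m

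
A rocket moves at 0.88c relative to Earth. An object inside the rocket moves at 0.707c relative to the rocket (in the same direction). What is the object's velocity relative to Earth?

u = (u' + v)/(1 + u'v/c²)
Numerator: 0.707 + 0.88 = 1.587
Denominator: 1 + 0.62216 = 1.62216
u = 1.587/1.62216 = 0.9783c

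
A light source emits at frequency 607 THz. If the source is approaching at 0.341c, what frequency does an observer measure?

β = v/c = 0.341
(1+β)/(1-β) = 1.341/0.659 = 2.035
Doppler factor = √(2.035) = 1.4265
f_obs = 607 × 1.4265 = 865.9 THz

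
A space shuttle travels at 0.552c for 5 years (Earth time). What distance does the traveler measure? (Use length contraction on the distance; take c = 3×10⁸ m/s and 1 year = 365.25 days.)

Earth distance: d = v × t = 0.552c × 5 yr = 2.613×10¹⁶ m
γ = 1.199
d' = d/γ = 2.613×10¹⁶/1.199 = 2.179×10¹⁶ m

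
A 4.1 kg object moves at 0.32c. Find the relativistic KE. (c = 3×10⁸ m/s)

γ = 1/√(1 - 0.32²) = 1.0555
γ - 1 = 0.05550
KE = (γ-1)mc² = 0.05550 × 4.1 × (3×10⁸)² = 2.048×10¹⁶ J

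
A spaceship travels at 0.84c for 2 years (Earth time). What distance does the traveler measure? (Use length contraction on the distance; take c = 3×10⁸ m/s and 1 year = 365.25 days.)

Earth distance: d = v × t = 0.84c × 2 yr = 1.5905×10¹⁶ m
γ = 1.8430
d' = d/γ = 1.5905×10¹⁶/1.8430 = 8.630×10¹⁵ m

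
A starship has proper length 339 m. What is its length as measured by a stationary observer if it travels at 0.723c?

Proper length L₀ = 339 m
γ = 1/√(1 - 0.723²) = 1.4475
L = L₀/γ = 339/1.4475 = 234.2 m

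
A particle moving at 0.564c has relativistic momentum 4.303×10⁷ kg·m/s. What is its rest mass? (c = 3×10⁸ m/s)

γ = 1/√(1 - 0.564²) = 1.211
v = 0.564 × 3×10⁸ = 1.692×10⁸ m/s
m = p/(γv) = 4.303×10⁷/(1.211 × 1.692×10⁸) = 0.2100 kg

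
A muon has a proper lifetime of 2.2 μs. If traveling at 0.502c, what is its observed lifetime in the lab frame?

Proper lifetime τ₀ = 2.2 μs
γ = 1/√(1 - 0.502²) = 1.1562
τ = γτ₀ = 1.1562 × 2.2 μs = 2.544 μs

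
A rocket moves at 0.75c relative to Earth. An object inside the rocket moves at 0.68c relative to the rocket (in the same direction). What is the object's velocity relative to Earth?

u = (u' + v)/(1 + u'v/c²)
Numerator: 0.68 + 0.75 = 1.43
Denominator: 1 + 0.51 = 1.51
u = 1.43/1.51 = 0.9470c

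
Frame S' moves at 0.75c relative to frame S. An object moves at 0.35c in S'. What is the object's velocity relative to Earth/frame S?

u = (u' + v)/(1 + u'v/c²)
Numerator: 0.35 + 0.75 = 1.1
Denominator: 1 + 0.2625 = 1.2625
u = 1.1/1.2625 = 0.8713c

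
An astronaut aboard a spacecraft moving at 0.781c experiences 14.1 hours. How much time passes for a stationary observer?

Proper time Δt₀ = 14.1 hours
γ = 1/√(1 - 0.781²) = 1.6012
Δt = γΔt₀ = 1.6012 × 14.1 = 22.58 hours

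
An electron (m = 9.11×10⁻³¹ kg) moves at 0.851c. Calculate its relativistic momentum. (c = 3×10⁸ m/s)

γ = 1/√(1 - 0.851²) = 1.9042
v = 0.851 × 3×10⁸ = 2.553×10⁸ m/s
p = γmv = 1.9042 × 9.11×10⁻³¹ × 2.553×10⁸ = 4.429×10⁻²² kg·m/s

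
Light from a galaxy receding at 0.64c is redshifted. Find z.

β = 0.64
(1+β)/(1-β) = 1.64/0.36 = 4.556
√(4.556) = 2.134
z = 2.134 - 1 = 1.134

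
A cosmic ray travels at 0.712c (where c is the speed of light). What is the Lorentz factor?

v/c = 0.712, so (v/c)² = 0.506944
1 - (v/c)² = 0.493056
γ = 1/√(0.493056) = 1.424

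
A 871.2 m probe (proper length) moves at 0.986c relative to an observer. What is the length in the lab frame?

Proper length L₀ = 871.2 m
γ = 1/√(1 - 0.986²) = 5.997
L = L₀/γ = 871.2/5.997 = 145.3 m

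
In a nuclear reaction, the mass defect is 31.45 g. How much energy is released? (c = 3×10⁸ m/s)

Convert mass defect: Δm = 31.45 g = 0.03145 kg
E = Δm·c² = 0.03145 × (3×10⁸)²
= 0.03145 × 9×10¹⁶ = 2.831×10¹⁵ J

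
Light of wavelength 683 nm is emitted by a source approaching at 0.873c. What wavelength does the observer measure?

β = 0.873
Wavelength Doppler factor = √(0.127/1.873) = √(0.0678057) = 0.260395
λ_obs = 683 × 0.260395 = 177.8 nm (blueshift)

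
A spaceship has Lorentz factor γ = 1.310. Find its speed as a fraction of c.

From γ = 1/√(1 - v²/c²):
1/γ² = 1/1.310² = 0.5827
v²/c² = 1 - 0.5827 = 0.4173
v/c = √(0.4173) = 0.6460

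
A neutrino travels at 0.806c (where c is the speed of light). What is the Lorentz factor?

v/c = 0.806, so (v/c)² = 0.649636
1 - (v/c)² = 0.350364
γ = 1/√(0.350364) = 1.689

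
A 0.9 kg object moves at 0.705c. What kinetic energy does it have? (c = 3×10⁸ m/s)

γ = 1/√(1 - 0.705²) = 1.410
γ - 1 = 0.4100
KE = (γ-1)mc² = 0.4100 × 0.9 × (3×10⁸)² = 3.321×10¹⁶ J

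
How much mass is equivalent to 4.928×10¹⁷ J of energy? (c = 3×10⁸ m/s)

From E = mc², we get m = E/c²
c² = (3×10⁸)² = 9×10¹⁶ m²/s²
m = 4.928×10¹⁷ / 9×10¹⁶ = 5.476 kg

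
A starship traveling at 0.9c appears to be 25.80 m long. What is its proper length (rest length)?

Contracted length L = 25.80 m
γ = 1/√(1 - 0.9²) = 2.294
L₀ = γL = 2.294 × 25.80 = 59.19 m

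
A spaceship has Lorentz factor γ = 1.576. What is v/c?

From γ = 1/√(1 - v²/c²):
1/γ² = 1/1.576² = 0.4026
v²/c² = 1 - 0.4026 = 0.5974
v/c = √(0.5974) = 0.7729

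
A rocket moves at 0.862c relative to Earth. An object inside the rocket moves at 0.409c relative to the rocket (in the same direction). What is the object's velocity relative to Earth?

u = (u' + v)/(1 + u'v/c²)
Numerator: 0.409 + 0.862 = 1.271
Denominator: 1 + 0.352558 = 1.352558
u = 1.271/1.352558 = 0.9397c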